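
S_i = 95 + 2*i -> [95, 97, 99, 101, 103]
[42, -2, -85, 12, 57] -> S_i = Random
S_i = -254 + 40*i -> [-254, -214, -174, -134, -94]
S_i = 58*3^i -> [58, 174, 522, 1566, 4698]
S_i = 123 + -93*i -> [123, 30, -63, -156, -249]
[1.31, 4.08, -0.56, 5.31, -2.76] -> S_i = Random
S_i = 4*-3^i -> [4, -12, 36, -108, 324]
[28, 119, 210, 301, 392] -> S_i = 28 + 91*i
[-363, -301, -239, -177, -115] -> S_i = -363 + 62*i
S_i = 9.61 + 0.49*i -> [9.61, 10.1, 10.59, 11.08, 11.57]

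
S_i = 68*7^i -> [68, 476, 3332, 23324, 163268]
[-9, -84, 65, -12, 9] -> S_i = Random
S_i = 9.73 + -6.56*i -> [9.73, 3.17, -3.39, -9.95, -16.51]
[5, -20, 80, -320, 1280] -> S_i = 5*-4^i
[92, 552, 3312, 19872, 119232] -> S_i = 92*6^i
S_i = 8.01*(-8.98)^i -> [8.01, -71.93, 645.93, -5800.45, 52088.02]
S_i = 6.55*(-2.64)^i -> [6.55, -17.29, 45.65, -120.52, 318.17]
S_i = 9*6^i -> [9, 54, 324, 1944, 11664]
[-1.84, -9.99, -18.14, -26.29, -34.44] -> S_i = -1.84 + -8.15*i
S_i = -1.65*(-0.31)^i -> [-1.65, 0.51, -0.16, 0.05, -0.02]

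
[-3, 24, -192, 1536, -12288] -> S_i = -3*-8^i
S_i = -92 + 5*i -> [-92, -87, -82, -77, -72]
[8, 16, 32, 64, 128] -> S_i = 8*2^i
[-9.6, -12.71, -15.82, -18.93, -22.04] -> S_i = -9.60 + -3.11*i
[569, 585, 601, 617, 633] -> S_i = 569 + 16*i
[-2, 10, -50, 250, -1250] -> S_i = -2*-5^i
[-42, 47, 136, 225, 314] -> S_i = -42 + 89*i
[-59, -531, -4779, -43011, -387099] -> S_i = -59*9^i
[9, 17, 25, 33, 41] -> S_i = 9 + 8*i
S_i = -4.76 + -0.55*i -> [-4.76, -5.31, -5.86, -6.41, -6.96]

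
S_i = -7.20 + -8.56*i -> [-7.2, -15.76, -24.32, -32.88, -41.44]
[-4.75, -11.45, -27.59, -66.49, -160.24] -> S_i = -4.75*2.41^i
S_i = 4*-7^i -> [4, -28, 196, -1372, 9604]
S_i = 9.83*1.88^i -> [9.83, 18.48, 34.74, 65.32, 122.8]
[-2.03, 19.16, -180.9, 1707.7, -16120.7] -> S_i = -2.03*(-9.44)^i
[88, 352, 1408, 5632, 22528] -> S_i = 88*4^i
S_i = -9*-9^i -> [-9, 81, -729, 6561, -59049]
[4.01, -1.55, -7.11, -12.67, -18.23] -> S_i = 4.01 + -5.56*i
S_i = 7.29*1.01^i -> [7.29, 7.36, 7.44, 7.51, 7.59]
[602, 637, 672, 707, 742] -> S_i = 602 + 35*i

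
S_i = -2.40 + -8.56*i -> [-2.4, -10.96, -19.52, -28.08, -36.64]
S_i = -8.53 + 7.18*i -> [-8.53, -1.35, 5.83, 13.01, 20.19]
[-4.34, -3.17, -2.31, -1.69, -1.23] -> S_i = -4.34*0.73^i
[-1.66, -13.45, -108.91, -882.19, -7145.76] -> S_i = -1.66*8.10^i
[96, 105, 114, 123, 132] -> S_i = 96 + 9*i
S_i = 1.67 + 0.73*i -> [1.67, 2.4, 3.13, 3.86, 4.59]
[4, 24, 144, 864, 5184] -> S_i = 4*6^i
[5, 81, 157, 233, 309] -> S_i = 5 + 76*i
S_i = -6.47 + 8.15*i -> [-6.47, 1.68, 9.83, 17.98, 26.13]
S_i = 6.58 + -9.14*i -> [6.58, -2.56, -11.7, -20.84, -29.98]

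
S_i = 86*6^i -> [86, 516, 3096, 18576, 111456]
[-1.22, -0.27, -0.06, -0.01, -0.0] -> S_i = -1.22*0.22^i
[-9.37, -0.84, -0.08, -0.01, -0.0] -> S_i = -9.37*0.09^i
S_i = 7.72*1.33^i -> [7.72, 10.27, 13.66, 18.16, 24.16]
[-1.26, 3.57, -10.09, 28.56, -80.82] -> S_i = -1.26*(-2.83)^i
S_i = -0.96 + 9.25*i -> [-0.96, 8.29, 17.54, 26.79, 36.04]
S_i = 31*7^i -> [31, 217, 1519, 10633, 74431]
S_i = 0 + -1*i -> [0, -1, -2, -3, -4]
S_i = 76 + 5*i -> [76, 81, 86, 91, 96]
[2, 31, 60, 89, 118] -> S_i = 2 + 29*i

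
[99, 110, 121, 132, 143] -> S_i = 99 + 11*i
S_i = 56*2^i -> [56, 112, 224, 448, 896]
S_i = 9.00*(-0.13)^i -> [9.0, -1.17, 0.15, -0.02, 0.0]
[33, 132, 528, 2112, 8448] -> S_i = 33*4^i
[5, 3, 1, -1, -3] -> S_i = 5 + -2*i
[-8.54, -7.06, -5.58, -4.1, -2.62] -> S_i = -8.54 + 1.48*i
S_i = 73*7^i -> [73, 511, 3577, 25039, 175273]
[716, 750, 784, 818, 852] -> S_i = 716 + 34*i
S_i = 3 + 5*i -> [3, 8, 13, 18, 23]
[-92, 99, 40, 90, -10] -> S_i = Random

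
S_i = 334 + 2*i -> [334, 336, 338, 340, 342]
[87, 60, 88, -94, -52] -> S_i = Random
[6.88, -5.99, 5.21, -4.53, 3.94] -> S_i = 6.88*(-0.87)^i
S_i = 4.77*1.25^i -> [4.77, 5.96, 7.45, 9.32, 11.65]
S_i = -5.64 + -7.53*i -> [-5.64, -13.17, -20.7, -28.23, -35.76]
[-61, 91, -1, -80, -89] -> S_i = Random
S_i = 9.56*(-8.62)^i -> [9.56, -82.41, 710.35, -6123.22, 52782.14]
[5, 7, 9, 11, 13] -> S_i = 5 + 2*i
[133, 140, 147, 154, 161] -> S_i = 133 + 7*i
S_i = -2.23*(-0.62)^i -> [-2.23, 1.38, -0.86, 0.53, -0.33]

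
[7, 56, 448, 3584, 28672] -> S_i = 7*8^i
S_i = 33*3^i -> [33, 99, 297, 891, 2673]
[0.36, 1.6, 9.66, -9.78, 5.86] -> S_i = Random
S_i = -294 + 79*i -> [-294, -215, -136, -57, 22]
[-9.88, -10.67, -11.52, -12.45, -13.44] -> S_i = -9.88*1.08^i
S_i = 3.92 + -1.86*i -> [3.92, 2.06, 0.2, -1.66, -3.52]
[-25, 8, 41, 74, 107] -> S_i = -25 + 33*i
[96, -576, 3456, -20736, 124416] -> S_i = 96*-6^i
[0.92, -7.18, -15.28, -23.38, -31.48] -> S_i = 0.92 + -8.10*i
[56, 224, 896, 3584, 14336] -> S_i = 56*4^i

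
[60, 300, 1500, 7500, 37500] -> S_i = 60*5^i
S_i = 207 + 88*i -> [207, 295, 383, 471, 559]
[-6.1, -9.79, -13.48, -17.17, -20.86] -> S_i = -6.10 + -3.69*i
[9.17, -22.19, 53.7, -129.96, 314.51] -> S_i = 9.17*(-2.42)^i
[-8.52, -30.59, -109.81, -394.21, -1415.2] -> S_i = -8.52*3.59^i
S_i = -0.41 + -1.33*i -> [-0.41, -1.74, -3.07, -4.4, -5.73]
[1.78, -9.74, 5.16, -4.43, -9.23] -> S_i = Random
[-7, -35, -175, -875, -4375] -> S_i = -7*5^i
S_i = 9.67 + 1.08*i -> [9.67, 10.75, 11.83, 12.91, 13.99]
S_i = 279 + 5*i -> [279, 284, 289, 294, 299]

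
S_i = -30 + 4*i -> [-30, -26, -22, -18, -14]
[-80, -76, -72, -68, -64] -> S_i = -80 + 4*i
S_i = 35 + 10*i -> [35, 45, 55, 65, 75]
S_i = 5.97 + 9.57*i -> [5.97, 15.54, 25.11, 34.68, 44.25]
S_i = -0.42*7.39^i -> [-0.42, -3.1, -22.94, -169.51, -1252.64]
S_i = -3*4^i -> [-3, -12, -48, -192, -768]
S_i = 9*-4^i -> [9, -36, 144, -576, 2304]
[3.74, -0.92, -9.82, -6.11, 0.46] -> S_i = Random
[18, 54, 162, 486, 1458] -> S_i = 18*3^i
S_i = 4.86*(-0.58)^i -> [4.86, -2.82, 1.63, -0.95, 0.55]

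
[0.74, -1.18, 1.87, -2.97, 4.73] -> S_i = 0.74*(-1.59)^i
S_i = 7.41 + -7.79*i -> [7.41, -0.38, -8.17, -15.96, -23.75]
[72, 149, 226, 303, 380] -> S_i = 72 + 77*i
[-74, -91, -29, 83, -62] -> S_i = Random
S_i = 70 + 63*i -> [70, 133, 196, 259, 322]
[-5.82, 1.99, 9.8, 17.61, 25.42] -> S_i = -5.82 + 7.81*i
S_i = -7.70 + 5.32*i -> [-7.7, -2.38, 2.94, 8.26, 13.58]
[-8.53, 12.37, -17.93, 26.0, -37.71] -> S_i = -8.53*(-1.45)^i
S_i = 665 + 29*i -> [665, 694, 723, 752, 781]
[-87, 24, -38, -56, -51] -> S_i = Random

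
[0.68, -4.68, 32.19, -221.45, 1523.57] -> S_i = 0.68*(-6.88)^i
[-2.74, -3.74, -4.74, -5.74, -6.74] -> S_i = -2.74 + -1.00*i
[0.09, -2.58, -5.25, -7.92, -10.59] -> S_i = 0.09 + -2.67*i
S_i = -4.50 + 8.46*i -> [-4.5, 3.96, 12.42, 20.88, 29.34]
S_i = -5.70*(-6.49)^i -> [-5.7, 36.99, -240.08, 1558.15, -10112.39]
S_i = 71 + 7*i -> [71, 78, 85, 92, 99]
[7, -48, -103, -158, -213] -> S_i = 7 + -55*i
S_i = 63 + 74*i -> [63, 137, 211, 285, 359]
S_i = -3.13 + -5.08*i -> [-3.13, -8.21, -13.29, -18.37, -23.45]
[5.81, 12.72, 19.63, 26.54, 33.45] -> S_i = 5.81 + 6.91*i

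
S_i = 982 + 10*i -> [982, 992, 1002, 1012, 1022]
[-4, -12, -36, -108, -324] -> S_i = -4*3^i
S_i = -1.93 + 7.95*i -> [-1.93, 6.02, 13.97, 21.92, 29.87]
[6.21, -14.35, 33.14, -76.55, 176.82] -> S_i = 6.21*(-2.31)^i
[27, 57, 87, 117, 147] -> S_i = 27 + 30*i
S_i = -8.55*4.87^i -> [-8.55, -41.64, -202.78, -987.54, -4809.3]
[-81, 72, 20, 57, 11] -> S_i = Random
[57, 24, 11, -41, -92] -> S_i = Random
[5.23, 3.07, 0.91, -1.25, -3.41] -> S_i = 5.23 + -2.16*i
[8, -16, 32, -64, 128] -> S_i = 8*-2^i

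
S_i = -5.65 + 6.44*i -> [-5.65, 0.79, 7.23, 13.67, 20.11]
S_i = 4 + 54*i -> [4, 58, 112, 166, 220]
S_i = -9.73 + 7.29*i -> [-9.73, -2.44, 4.85, 12.14, 19.43]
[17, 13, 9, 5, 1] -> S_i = 17 + -4*i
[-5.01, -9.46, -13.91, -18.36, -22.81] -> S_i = -5.01 + -4.45*i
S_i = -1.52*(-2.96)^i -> [-1.52, 4.5, -13.32, 39.42, -116.68]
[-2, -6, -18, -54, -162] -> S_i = -2*3^i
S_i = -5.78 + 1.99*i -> [-5.78, -3.79, -1.8, 0.19, 2.18]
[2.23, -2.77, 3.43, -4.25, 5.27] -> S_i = 2.23*(-1.24)^i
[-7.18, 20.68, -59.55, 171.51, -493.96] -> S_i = -7.18*(-2.88)^i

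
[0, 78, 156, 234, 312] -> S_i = 0 + 78*i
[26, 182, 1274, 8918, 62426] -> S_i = 26*7^i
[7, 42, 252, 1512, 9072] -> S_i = 7*6^i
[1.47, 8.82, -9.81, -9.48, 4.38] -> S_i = Random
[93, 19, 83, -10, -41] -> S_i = Random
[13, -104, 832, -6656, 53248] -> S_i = 13*-8^i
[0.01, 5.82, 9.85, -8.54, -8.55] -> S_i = Random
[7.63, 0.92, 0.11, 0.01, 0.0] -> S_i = 7.63*0.12^i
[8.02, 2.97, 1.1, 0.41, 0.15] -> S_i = 8.02*0.37^i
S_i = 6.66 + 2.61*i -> [6.66, 9.27, 11.88, 14.49, 17.1]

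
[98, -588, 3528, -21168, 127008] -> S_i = 98*-6^i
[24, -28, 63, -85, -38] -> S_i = Random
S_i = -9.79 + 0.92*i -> [-9.79, -8.87, -7.95, -7.03, -6.11]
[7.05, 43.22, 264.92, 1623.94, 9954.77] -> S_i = 7.05*6.13^i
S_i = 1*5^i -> [1, 5, 25, 125, 625]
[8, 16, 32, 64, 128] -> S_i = 8*2^i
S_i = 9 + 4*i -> [9, 13, 17, 21, 25]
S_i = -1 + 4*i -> [-1, 3, 7, 11, 15]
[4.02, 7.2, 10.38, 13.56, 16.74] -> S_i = 4.02 + 3.18*i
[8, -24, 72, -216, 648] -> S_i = 8*-3^i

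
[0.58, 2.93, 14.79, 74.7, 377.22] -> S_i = 0.58*5.05^i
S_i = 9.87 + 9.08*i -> [9.87, 18.95, 28.03, 37.11, 46.19]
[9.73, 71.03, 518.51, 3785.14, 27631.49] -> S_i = 9.73*7.30^i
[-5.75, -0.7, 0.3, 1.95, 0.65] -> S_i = Random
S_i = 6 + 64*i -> [6, 70, 134, 198, 262]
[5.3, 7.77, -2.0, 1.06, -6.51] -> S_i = Random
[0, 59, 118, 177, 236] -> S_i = 0 + 59*i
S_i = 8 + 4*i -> [8, 12, 16, 20, 24]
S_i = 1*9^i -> [1, 9, 81, 729, 6561]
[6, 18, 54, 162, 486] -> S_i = 6*3^i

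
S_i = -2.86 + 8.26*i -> [-2.86, 5.4, 13.66, 21.92, 30.18]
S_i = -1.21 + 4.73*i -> [-1.21, 3.52, 8.25, 12.98, 17.71]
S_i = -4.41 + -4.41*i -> [-4.41, -8.82, -13.23, -17.64, -22.05]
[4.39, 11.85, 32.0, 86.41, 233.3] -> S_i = 4.39*2.70^i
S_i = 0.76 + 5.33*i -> [0.76, 6.09, 11.42, 16.75, 22.08]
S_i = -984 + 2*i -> [-984, -982, -980, -978, -976]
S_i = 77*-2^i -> [77, -154, 308, -616, 1232]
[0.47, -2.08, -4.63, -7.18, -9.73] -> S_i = 0.47 + -2.55*i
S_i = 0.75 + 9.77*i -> [0.75, 10.52, 20.29, 30.06, 39.83]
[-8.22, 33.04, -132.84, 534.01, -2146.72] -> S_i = -8.22*(-4.02)^i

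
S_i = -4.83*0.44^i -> [-4.83, -2.13, -0.94, -0.41, -0.18]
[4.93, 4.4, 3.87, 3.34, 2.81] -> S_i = 4.93 + -0.53*i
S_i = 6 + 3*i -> [6, 9, 12, 15, 18]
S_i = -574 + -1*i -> [-574, -575, -576, -577, -578]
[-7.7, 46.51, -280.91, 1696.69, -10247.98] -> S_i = -7.70*(-6.04)^i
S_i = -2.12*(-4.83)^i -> [-2.12, 10.24, -49.46, 238.88, -1153.78]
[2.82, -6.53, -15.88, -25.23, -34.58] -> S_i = 2.82 + -9.35*i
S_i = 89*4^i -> [89, 356, 1424, 5696, 22784]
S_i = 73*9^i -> [73, 657, 5913, 53217, 478953]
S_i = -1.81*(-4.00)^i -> [-1.81, 7.24, -28.96, 115.84, -463.36]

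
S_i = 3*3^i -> [3, 9, 27, 81, 243]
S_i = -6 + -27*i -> [-6, -33, -60, -87, -114]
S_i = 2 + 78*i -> [2, 80, 158, 236, 314]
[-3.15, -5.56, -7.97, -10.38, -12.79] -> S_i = -3.15 + -2.41*i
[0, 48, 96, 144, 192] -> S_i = 0 + 48*i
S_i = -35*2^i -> [-35, -70, -140, -280, -560]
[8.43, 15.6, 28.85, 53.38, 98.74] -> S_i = 8.43*1.85^i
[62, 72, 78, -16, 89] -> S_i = Random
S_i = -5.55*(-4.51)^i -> [-5.55, 25.03, -112.89, 509.12, -2296.14]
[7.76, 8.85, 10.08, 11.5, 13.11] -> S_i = 7.76*1.14^i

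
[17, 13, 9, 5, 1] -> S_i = 17 + -4*i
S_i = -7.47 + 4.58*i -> [-7.47, -2.89, 1.69, 6.27, 10.85]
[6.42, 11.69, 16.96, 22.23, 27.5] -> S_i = 6.42 + 5.27*i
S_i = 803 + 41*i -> [803, 844, 885, 926, 967]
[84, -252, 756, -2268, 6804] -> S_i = 84*-3^i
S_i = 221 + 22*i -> [221, 243, 265, 287, 309]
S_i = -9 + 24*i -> [-9, 15, 39, 63, 87]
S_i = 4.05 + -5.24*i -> [4.05, -1.19, -6.43, -11.67, -16.91]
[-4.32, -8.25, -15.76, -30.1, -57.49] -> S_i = -4.32*1.91^i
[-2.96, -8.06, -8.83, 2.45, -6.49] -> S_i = Random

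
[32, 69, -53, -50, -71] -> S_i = Random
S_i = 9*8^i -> [9, 72, 576, 4608, 36864]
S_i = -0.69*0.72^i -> [-0.69, -0.5, -0.36, -0.26, -0.19]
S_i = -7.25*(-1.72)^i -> [-7.25, 12.47, -21.45, 36.89, -63.45]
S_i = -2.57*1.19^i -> [-2.57, -3.06, -3.64, -4.33, -5.15]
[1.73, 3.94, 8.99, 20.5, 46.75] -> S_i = 1.73*2.28^i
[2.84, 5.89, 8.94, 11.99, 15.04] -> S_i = 2.84 + 3.05*i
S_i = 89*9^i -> [89, 801, 7209, 64881, 583929]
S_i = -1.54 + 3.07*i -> [-1.54, 1.53, 4.6, 7.67, 10.74]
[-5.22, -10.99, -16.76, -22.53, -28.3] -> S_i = -5.22 + -5.77*i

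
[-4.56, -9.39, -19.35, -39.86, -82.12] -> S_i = -4.56*2.06^i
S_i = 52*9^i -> [52, 468, 4212, 37908, 341172]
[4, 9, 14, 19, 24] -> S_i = 4 + 5*i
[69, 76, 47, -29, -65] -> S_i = Random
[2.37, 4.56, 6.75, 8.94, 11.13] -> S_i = 2.37 + 2.19*i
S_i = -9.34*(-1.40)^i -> [-9.34, 13.08, -18.31, 25.63, -35.88]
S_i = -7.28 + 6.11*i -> [-7.28, -1.17, 4.94, 11.05, 17.16]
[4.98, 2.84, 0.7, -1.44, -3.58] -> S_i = 4.98 + -2.14*i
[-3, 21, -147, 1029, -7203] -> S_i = -3*-7^i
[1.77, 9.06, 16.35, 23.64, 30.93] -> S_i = 1.77 + 7.29*i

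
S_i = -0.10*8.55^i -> [-0.1, -0.86, -7.31, -62.5, -534.4]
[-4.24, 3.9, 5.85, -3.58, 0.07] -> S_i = Random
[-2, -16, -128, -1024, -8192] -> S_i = -2*8^i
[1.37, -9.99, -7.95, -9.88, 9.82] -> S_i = Random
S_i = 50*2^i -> [50, 100, 200, 400, 800]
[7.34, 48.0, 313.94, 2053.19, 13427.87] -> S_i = 7.34*6.54^i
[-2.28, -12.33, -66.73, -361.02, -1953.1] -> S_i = -2.28*5.41^i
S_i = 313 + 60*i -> [313, 373, 433, 493, 553]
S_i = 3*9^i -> [3, 27, 243, 2187, 19683]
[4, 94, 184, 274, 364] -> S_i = 4 + 90*i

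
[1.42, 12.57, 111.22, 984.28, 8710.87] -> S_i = 1.42*8.85^i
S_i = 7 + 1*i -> [7, 8, 9, 10, 11]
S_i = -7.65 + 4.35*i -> [-7.65, -3.3, 1.05, 5.4, 9.75]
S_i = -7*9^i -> [-7, -63, -567, -5103, -45927]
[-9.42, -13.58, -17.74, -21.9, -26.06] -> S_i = -9.42 + -4.16*i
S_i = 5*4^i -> [5, 20, 80, 320, 1280]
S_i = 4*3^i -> [4, 12, 36, 108, 324]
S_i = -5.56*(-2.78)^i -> [-5.56, 15.46, -42.97, 119.46, -332.09]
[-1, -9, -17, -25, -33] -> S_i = -1 + -8*i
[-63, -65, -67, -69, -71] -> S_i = -63 + -2*i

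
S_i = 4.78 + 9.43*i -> [4.78, 14.21, 23.64, 33.07, 42.5]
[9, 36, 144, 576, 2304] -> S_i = 9*4^i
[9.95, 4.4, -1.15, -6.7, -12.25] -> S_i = 9.95 + -5.55*i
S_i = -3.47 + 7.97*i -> [-3.47, 4.5, 12.47, 20.44, 28.41]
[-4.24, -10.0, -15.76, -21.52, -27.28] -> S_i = -4.24 + -5.76*i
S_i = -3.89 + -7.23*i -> [-3.89, -11.12, -18.35, -25.58, -32.81]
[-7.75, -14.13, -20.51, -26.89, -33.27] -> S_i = -7.75 + -6.38*i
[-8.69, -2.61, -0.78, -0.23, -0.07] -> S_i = -8.69*0.30^i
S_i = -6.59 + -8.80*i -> [-6.59, -15.39, -24.19, -32.99, -41.79]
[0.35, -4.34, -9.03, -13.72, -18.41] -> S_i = 0.35 + -4.69*i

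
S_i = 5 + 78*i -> [5, 83, 161, 239, 317]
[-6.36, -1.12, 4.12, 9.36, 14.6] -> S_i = -6.36 + 5.24*i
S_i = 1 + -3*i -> [1, -2, -5, -8, -11]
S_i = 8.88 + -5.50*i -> [8.88, 3.38, -2.12, -7.62, -13.12]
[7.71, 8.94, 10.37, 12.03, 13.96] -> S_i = 7.71*1.16^i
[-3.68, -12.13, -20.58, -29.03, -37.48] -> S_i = -3.68 + -8.45*i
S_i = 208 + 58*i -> [208, 266, 324, 382, 440]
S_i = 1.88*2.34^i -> [1.88, 4.4, 10.29, 24.09, 56.37]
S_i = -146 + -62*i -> [-146, -208, -270, -332, -394]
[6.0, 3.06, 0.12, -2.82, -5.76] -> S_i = 6.00 + -2.94*i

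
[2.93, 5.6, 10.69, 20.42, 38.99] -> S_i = 2.93*1.91^i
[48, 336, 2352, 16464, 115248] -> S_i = 48*7^i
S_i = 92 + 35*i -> [92, 127, 162, 197, 232]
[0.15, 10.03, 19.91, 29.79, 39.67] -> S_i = 0.15 + 9.88*i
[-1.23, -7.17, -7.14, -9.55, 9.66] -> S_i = Random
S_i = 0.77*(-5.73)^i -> [0.77, -4.41, 25.28, -144.86, 830.06]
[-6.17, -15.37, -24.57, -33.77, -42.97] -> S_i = -6.17 + -9.20*i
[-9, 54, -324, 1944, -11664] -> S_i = -9*-6^i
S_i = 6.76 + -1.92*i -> [6.76, 4.84, 2.92, 1.0, -0.92]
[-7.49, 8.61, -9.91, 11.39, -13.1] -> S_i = -7.49*(-1.15)^i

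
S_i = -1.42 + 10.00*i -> [-1.42, 8.58, 18.58, 28.58, 38.58]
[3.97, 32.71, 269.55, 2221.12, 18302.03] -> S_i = 3.97*8.24^i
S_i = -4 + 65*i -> [-4, 61, 126, 191, 256]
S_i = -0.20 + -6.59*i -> [-0.2, -6.79, -13.38, -19.97, -26.56]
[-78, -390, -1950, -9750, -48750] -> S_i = -78*5^i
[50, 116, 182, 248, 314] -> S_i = 50 + 66*i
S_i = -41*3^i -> [-41, -123, -369, -1107, -3321]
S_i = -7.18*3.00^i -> [-7.18, -21.54, -64.62, -193.86, -581.58]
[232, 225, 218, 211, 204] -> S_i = 232 + -7*i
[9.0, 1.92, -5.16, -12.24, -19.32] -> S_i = 9.00 + -7.08*i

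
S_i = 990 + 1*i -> [990, 991, 992, 993, 994]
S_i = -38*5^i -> [-38, -190, -950, -4750, -23750]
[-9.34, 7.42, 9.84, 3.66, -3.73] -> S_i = Random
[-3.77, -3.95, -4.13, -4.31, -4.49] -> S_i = -3.77 + -0.18*i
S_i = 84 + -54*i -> [84, 30, -24, -78, -132]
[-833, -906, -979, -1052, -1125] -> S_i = -833 + -73*i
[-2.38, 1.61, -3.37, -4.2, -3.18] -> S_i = Random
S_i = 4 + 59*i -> [4, 63, 122, 181, 240]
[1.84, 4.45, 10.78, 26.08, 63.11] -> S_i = 1.84*2.42^i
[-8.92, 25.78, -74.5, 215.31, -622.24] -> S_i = -8.92*(-2.89)^i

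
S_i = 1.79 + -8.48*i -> [1.79, -6.69, -15.17, -23.65, -32.13]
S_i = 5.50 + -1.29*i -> [5.5, 4.21, 2.92, 1.63, 0.34]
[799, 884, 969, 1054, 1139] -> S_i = 799 + 85*i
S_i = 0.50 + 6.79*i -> [0.5, 7.29, 14.08, 20.87, 27.66]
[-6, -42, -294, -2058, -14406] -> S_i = -6*7^i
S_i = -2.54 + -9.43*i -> [-2.54, -11.97, -21.4, -30.83, -40.26]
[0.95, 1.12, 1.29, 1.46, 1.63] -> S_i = 0.95 + 0.17*i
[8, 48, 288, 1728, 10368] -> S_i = 8*6^i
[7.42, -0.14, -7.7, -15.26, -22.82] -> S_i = 7.42 + -7.56*i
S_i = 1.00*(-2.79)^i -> [1.0, -2.79, 7.78, -21.72, 60.59]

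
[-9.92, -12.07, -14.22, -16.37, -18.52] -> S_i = -9.92 + -2.15*i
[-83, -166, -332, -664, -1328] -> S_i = -83*2^i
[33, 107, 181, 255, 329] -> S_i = 33 + 74*i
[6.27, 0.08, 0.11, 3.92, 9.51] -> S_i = Random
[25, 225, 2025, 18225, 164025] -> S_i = 25*9^i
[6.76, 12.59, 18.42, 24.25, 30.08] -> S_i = 6.76 + 5.83*i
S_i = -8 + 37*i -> [-8, 29, 66, 103, 140]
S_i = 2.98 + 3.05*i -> [2.98, 6.03, 9.08, 12.13, 15.18]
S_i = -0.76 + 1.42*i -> [-0.76, 0.66, 2.08, 3.5, 4.92]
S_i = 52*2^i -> [52, 104, 208, 416, 832]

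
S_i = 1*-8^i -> [1, -8, 64, -512, 4096]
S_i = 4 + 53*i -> [4, 57, 110, 163, 216]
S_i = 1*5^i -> [1, 5, 25, 125, 625]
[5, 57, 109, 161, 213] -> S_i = 5 + 52*i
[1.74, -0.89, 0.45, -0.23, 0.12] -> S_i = 1.74*(-0.51)^i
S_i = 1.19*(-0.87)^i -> [1.19, -1.04, 0.9, -0.78, 0.68]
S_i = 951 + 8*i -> [951, 959, 967, 975, 983]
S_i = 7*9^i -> [7, 63, 567, 5103, 45927]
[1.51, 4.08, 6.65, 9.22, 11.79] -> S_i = 1.51 + 2.57*i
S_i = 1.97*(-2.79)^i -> [1.97, -5.5, 15.33, -42.78, 119.37]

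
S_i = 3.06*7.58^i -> [3.06, 23.19, 175.82, 1332.69, 10101.79]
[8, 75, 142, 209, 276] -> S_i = 8 + 67*i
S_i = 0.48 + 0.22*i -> [0.48, 0.7, 0.92, 1.14, 1.36]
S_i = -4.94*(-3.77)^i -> [-4.94, 18.62, -70.21, 264.7, -997.91]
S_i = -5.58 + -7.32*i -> [-5.58, -12.9, -20.22, -27.54, -34.86]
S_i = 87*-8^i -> [87, -696, 5568, -44544, 356352]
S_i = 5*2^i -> [5, 10, 20, 40, 80]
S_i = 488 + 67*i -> [488, 555, 622, 689, 756]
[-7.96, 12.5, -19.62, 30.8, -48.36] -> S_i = -7.96*(-1.57)^i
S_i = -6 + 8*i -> [-6, 2, 10, 18, 26]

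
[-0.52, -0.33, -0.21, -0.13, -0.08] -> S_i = -0.52*0.63^i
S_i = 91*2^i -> [91, 182, 364, 728, 1456]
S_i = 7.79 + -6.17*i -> [7.79, 1.62, -4.55, -10.72, -16.89]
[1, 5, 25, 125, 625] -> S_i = 1*5^i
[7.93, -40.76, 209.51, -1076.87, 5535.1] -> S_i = 7.93*(-5.14)^i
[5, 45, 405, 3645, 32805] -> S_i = 5*9^i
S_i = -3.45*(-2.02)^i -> [-3.45, 6.97, -14.08, 28.44, -57.44]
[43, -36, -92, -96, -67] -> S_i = Random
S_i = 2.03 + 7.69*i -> [2.03, 9.72, 17.41, 25.1, 32.79]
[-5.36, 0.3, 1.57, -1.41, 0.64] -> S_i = Random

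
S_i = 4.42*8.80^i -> [4.42, 38.9, 342.28, 3012.11, 26506.53]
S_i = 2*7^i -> [2, 14, 98, 686, 4802]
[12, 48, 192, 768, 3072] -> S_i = 12*4^i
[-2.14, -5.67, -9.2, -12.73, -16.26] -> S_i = -2.14 + -3.53*i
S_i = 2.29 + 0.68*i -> [2.29, 2.97, 3.65, 4.33, 5.01]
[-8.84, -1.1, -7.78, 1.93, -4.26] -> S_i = Random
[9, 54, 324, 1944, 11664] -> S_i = 9*6^i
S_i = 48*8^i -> [48, 384, 3072, 24576, 196608]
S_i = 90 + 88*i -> [90, 178, 266, 354, 442]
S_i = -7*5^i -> [-7, -35, -175, -875, -4375]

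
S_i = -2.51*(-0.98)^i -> [-2.51, 2.46, -2.41, 2.36, -2.32]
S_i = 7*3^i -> [7, 21, 63, 189, 567]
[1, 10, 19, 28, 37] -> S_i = 1 + 9*i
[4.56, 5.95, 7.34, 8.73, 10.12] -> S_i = 4.56 + 1.39*i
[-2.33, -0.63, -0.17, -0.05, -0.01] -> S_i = -2.33*0.27^i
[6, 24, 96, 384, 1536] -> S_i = 6*4^i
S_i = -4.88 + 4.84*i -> [-4.88, -0.04, 4.8, 9.64, 14.48]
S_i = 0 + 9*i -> [0, 9, 18, 27, 36]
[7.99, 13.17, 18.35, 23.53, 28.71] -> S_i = 7.99 + 5.18*i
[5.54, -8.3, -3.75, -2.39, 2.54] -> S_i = Random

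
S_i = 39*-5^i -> [39, -195, 975, -4875, 24375]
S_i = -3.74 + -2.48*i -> [-3.74, -6.22, -8.7, -11.18, -13.66]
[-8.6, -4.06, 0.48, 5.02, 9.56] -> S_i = -8.60 + 4.54*i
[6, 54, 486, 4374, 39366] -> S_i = 6*9^i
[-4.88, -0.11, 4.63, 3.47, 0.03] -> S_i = Random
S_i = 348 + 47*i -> [348, 395, 442, 489, 536]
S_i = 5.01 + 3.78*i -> [5.01, 8.79, 12.57, 16.35, 20.13]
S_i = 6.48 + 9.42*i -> [6.48, 15.9, 25.32, 34.74, 44.16]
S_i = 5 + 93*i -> [5, 98, 191, 284, 377]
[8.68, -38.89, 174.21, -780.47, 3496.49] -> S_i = 8.68*(-4.48)^i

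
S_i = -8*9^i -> [-8, -72, -648, -5832, -52488]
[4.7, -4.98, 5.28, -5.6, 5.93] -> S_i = 4.70*(-1.06)^i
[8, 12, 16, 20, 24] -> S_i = 8 + 4*i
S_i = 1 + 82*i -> [1, 83, 165, 247, 329]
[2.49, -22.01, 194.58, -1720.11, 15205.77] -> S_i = 2.49*(-8.84)^i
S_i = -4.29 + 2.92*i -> [-4.29, -1.37, 1.55, 4.47, 7.39]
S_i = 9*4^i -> [9, 36, 144, 576, 2304]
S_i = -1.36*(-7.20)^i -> [-1.36, 9.79, -70.5, 507.62, -3654.84]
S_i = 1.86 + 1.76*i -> [1.86, 3.62, 5.38, 7.14, 8.9]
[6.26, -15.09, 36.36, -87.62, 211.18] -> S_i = 6.26*(-2.41)^i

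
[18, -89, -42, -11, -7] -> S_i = Random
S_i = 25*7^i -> [25, 175, 1225, 8575, 60025]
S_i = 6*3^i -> [6, 18, 54, 162, 486]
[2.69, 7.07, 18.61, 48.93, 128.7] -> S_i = 2.69*2.63^i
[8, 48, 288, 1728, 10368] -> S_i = 8*6^i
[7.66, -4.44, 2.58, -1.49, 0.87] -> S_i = 7.66*(-0.58)^i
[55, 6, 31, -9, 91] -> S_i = Random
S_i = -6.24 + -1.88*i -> [-6.24, -8.12, -10.0, -11.88, -13.76]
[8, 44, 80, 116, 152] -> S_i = 8 + 36*i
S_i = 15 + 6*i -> [15, 21, 27, 33, 39]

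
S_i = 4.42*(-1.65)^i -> [4.42, -7.29, 12.03, -19.86, 32.76]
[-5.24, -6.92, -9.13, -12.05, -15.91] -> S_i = -5.24*1.32^i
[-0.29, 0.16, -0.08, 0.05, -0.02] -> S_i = -0.29*(-0.54)^i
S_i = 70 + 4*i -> [70, 74, 78, 82, 86]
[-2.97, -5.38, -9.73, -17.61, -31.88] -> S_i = -2.97*1.81^i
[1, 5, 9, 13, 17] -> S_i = 1 + 4*i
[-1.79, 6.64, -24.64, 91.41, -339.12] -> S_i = -1.79*(-3.71)^i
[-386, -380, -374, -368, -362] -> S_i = -386 + 6*i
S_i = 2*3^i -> [2, 6, 18, 54, 162]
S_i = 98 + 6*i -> [98, 104, 110, 116, 122]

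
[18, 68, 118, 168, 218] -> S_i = 18 + 50*i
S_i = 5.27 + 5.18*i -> [5.27, 10.45, 15.63, 20.81, 25.99]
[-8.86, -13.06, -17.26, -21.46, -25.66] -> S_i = -8.86 + -4.20*i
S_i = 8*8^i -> [8, 64, 512, 4096, 32768]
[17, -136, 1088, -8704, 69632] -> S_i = 17*-8^i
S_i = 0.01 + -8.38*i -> [0.01, -8.37, -16.75, -25.13, -33.51]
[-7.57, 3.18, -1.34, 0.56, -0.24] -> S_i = -7.57*(-0.42)^i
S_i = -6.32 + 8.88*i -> [-6.32, 2.56, 11.44, 20.32, 29.2]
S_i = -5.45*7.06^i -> [-5.45, -38.48, -271.65, -1917.83, -13539.9]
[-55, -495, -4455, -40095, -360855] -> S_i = -55*9^i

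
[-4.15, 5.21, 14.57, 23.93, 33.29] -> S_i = -4.15 + 9.36*i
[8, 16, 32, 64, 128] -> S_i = 8*2^i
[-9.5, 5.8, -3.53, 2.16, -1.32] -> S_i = -9.50*(-0.61)^i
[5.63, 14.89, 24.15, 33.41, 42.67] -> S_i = 5.63 + 9.26*i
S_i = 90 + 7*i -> [90, 97, 104, 111, 118]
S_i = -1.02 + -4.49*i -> [-1.02, -5.51, -10.0, -14.49, -18.98]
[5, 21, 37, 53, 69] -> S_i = 5 + 16*i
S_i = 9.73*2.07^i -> [9.73, 20.14, 41.69, 86.3, 178.65]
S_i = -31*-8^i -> [-31, 248, -1984, 15872, -126976]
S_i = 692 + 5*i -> [692, 697, 702, 707, 712]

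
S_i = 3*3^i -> [3, 9, 27, 81, 243]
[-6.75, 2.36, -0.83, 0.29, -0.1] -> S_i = -6.75*(-0.35)^i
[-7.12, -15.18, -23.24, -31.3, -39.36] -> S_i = -7.12 + -8.06*i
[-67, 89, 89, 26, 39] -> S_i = Random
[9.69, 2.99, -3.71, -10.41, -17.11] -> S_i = 9.69 + -6.70*i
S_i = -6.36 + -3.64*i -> [-6.36, -10.0, -13.64, -17.28, -20.92]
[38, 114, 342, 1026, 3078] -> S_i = 38*3^i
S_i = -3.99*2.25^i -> [-3.99, -8.98, -20.2, -45.45, -102.26]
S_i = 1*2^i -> [1, 2, 4, 8, 16]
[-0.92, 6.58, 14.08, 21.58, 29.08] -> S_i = -0.92 + 7.50*i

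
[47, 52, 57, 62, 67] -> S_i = 47 + 5*i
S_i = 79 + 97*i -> [79, 176, 273, 370, 467]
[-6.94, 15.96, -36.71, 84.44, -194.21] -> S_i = -6.94*(-2.30)^i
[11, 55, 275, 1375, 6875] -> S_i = 11*5^i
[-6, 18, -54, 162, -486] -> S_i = -6*-3^i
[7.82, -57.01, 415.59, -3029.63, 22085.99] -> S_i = 7.82*(-7.29)^i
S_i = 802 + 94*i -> [802, 896, 990, 1084, 1178]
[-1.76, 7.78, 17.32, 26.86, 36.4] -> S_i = -1.76 + 9.54*i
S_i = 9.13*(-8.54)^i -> [9.13, -77.97, 665.87, -5686.49, 48562.64]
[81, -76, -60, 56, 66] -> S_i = Random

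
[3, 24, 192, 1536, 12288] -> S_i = 3*8^i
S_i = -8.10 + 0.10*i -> [-8.1, -8.0, -7.9, -7.8, -7.7]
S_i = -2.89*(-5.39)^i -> [-2.89, 15.58, -83.96, 452.55, -2439.23]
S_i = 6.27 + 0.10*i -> [6.27, 6.37, 6.47, 6.57, 6.67]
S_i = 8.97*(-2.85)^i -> [8.97, -25.56, 72.86, -207.65, 591.8]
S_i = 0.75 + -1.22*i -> [0.75, -0.47, -1.69, -2.91, -4.13]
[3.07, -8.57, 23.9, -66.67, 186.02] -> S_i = 3.07*(-2.79)^i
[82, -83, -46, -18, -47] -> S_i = Random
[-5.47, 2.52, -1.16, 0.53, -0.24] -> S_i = -5.47*(-0.46)^i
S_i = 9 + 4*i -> [9, 13, 17, 21, 25]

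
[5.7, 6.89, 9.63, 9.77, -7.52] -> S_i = Random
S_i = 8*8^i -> [8, 64, 512, 4096, 32768]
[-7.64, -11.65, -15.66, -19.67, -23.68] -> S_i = -7.64 + -4.01*i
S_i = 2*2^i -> [2, 4, 8, 16, 32]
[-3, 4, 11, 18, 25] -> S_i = -3 + 7*i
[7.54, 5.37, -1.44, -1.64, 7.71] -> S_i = Random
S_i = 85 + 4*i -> [85, 89, 93, 97, 101]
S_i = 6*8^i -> [6, 48, 384, 3072, 24576]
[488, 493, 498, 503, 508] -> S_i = 488 + 5*i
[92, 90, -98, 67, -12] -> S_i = Random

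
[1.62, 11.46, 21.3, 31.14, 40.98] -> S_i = 1.62 + 9.84*i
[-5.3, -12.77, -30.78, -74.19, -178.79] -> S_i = -5.30*2.41^i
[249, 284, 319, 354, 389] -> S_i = 249 + 35*i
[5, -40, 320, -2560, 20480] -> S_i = 5*-8^i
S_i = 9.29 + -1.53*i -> [9.29, 7.76, 6.23, 4.7, 3.17]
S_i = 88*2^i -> [88, 176, 352, 704, 1408]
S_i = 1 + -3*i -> [1, -2, -5, -8, -11]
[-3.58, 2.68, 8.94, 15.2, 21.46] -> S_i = -3.58 + 6.26*i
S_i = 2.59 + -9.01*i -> [2.59, -6.42, -15.43, -24.44, -33.45]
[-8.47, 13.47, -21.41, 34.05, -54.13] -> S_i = -8.47*(-1.59)^i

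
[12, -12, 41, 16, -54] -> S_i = Random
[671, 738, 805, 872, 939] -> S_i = 671 + 67*i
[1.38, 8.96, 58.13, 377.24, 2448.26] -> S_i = 1.38*6.49^i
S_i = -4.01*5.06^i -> [-4.01, -20.29, -102.67, -519.51, -2628.73]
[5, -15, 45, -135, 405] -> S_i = 5*-3^i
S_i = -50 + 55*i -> [-50, 5, 60, 115, 170]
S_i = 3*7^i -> [3, 21, 147, 1029, 7203]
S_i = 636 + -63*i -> [636, 573, 510, 447, 384]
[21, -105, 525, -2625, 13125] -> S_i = 21*-5^i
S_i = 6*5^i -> [6, 30, 150, 750, 3750]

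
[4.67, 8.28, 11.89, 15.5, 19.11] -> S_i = 4.67 + 3.61*i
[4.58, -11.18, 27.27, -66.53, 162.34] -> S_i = 4.58*(-2.44)^i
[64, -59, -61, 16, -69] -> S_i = Random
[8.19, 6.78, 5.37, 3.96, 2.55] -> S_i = 8.19 + -1.41*i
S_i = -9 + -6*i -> [-9, -15, -21, -27, -33]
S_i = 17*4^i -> [17, 68, 272, 1088, 4352]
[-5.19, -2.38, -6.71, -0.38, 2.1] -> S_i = Random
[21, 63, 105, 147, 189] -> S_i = 21 + 42*i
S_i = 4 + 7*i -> [4, 11, 18, 25, 32]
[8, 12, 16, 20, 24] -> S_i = 8 + 4*i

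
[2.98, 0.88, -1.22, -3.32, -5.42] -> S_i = 2.98 + -2.10*i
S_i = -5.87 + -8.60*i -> [-5.87, -14.47, -23.07, -31.67, -40.27]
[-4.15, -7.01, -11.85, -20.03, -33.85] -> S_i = -4.15*1.69^i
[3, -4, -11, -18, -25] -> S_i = 3 + -7*i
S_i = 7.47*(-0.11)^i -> [7.47, -0.82, 0.09, -0.01, 0.0]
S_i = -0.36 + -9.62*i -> [-0.36, -9.98, -19.6, -29.22, -38.84]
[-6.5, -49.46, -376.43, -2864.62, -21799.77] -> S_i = -6.50*7.61^i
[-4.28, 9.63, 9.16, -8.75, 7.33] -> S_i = Random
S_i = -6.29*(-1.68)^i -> [-6.29, 10.57, -17.75, 29.82, -50.11]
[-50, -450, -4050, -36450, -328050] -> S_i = -50*9^i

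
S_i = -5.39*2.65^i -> [-5.39, -14.28, -37.85, -100.31, -265.81]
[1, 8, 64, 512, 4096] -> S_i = 1*8^i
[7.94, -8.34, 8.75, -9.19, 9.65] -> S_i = 7.94*(-1.05)^i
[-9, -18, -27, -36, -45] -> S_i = -9 + -9*i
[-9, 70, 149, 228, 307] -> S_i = -9 + 79*i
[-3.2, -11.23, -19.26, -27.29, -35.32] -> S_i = -3.20 + -8.03*i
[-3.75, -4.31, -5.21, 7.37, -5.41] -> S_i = Random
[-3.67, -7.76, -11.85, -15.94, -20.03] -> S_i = -3.67 + -4.09*i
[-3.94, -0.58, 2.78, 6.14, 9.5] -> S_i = -3.94 + 3.36*i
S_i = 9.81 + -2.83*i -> [9.81, 6.98, 4.15, 1.32, -1.51]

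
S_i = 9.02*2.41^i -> [9.02, 21.74, 52.39, 126.26, 304.28]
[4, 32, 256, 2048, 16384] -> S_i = 4*8^i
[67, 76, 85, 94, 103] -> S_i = 67 + 9*i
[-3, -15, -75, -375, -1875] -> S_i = -3*5^i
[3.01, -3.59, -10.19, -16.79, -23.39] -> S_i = 3.01 + -6.60*i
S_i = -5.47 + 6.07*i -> [-5.47, 0.6, 6.67, 12.74, 18.81]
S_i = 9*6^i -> [9, 54, 324, 1944, 11664]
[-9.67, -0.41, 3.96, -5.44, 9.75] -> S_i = Random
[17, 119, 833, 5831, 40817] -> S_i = 17*7^i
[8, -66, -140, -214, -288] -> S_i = 8 + -74*i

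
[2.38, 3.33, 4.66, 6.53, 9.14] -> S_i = 2.38*1.40^i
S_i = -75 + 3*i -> [-75, -72, -69, -66, -63]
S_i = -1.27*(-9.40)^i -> [-1.27, 11.94, -112.22, 1054.84, -9915.51]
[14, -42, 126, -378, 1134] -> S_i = 14*-3^i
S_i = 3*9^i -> [3, 27, 243, 2187, 19683]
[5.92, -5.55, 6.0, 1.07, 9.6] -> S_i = Random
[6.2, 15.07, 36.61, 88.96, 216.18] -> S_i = 6.20*2.43^i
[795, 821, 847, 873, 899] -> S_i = 795 + 26*i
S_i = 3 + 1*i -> [3, 4, 5, 6, 7]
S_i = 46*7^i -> [46, 322, 2254, 15778, 110446]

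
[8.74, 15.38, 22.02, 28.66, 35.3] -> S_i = 8.74 + 6.64*i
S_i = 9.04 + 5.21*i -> [9.04, 14.25, 19.46, 24.67, 29.88]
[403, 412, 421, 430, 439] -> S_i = 403 + 9*i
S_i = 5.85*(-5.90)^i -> [5.85, -34.52, 203.64, -1201.47, 7088.66]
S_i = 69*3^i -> [69, 207, 621, 1863, 5589]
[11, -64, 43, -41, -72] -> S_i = Random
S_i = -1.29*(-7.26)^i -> [-1.29, 9.37, -67.99, 493.63, -3583.74]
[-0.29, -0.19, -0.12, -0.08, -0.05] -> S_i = -0.29*0.65^i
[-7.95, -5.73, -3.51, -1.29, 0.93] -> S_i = -7.95 + 2.22*i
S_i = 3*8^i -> [3, 24, 192, 1536, 12288]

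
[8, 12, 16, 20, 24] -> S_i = 8 + 4*i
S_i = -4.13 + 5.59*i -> [-4.13, 1.46, 7.05, 12.64, 18.23]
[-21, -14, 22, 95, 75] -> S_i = Random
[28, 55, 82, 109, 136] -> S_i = 28 + 27*i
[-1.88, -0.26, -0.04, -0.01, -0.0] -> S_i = -1.88*0.14^i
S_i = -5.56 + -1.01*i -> [-5.56, -6.57, -7.58, -8.59, -9.6]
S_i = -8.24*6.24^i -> [-8.24, -51.42, -320.85, -2002.08, -12492.97]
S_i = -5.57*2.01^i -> [-5.57, -11.2, -22.5, -45.23, -90.92]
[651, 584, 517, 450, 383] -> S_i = 651 + -67*i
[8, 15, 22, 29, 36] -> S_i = 8 + 7*i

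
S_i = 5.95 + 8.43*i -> [5.95, 14.38, 22.81, 31.24, 39.67]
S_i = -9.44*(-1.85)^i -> [-9.44, 17.46, -32.31, 59.77, -110.58]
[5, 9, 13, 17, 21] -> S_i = 5 + 4*i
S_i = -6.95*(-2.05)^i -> [-6.95, 14.25, -29.21, 59.88, -122.74]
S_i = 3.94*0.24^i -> [3.94, 0.95, 0.23, 0.05, 0.01]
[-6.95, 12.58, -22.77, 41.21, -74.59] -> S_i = -6.95*(-1.81)^i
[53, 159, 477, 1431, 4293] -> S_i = 53*3^i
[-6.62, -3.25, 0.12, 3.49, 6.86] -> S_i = -6.62 + 3.37*i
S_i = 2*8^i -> [2, 16, 128, 1024, 8192]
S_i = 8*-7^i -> [8, -56, 392, -2744, 19208]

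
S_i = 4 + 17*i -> [4, 21, 38, 55, 72]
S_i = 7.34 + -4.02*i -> [7.34, 3.32, -0.7, -4.72, -8.74]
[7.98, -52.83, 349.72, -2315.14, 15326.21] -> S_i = 7.98*(-6.62)^i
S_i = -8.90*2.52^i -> [-8.9, -22.43, -56.52, -142.43, -358.92]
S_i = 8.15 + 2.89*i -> [8.15, 11.04, 13.93, 16.82, 19.71]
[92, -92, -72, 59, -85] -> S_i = Random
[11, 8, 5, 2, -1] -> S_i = 11 + -3*i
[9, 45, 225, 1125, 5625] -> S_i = 9*5^i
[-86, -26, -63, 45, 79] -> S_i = Random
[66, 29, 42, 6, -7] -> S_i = Random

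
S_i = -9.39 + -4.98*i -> [-9.39, -14.37, -19.35, -24.33, -29.31]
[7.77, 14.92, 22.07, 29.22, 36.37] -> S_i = 7.77 + 7.15*i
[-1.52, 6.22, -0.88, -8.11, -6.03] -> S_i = Random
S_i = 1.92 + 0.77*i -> [1.92, 2.69, 3.46, 4.23, 5.0]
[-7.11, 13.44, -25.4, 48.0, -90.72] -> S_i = -7.11*(-1.89)^i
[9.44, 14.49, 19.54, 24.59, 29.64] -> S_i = 9.44 + 5.05*i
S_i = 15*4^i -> [15, 60, 240, 960, 3840]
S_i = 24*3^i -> [24, 72, 216, 648, 1944]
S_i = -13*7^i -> [-13, -91, -637, -4459, -31213]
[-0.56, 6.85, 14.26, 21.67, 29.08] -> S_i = -0.56 + 7.41*i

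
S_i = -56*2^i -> [-56, -112, -224, -448, -896]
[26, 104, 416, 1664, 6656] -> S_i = 26*4^i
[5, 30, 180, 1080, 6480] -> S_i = 5*6^i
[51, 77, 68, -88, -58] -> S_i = Random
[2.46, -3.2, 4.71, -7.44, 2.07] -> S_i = Random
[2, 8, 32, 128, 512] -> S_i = 2*4^i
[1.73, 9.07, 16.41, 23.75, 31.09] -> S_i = 1.73 + 7.34*i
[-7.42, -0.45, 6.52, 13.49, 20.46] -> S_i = -7.42 + 6.97*i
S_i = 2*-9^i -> [2, -18, 162, -1458, 13122]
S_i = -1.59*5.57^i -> [-1.59, -8.86, -49.33, -274.77, -1530.45]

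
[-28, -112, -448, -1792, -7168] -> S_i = -28*4^i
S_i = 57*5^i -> [57, 285, 1425, 7125, 35625]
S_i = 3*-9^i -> [3, -27, 243, -2187, 19683]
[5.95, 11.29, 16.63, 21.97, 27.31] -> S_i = 5.95 + 5.34*i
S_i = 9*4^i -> [9, 36, 144, 576, 2304]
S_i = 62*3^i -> [62, 186, 558, 1674, 5022]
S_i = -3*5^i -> [-3, -15, -75, -375, -1875]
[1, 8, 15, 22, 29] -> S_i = 1 + 7*i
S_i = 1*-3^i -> [1, -3, 9, -27, 81]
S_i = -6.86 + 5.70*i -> [-6.86, -1.16, 4.54, 10.24, 15.94]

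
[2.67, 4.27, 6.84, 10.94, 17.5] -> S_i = 2.67*1.60^i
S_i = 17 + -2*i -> [17, 15, 13, 11, 9]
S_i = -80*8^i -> [-80, -640, -5120, -40960, -327680]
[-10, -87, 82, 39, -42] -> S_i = Random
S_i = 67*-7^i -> [67, -469, 3283, -22981, 160867]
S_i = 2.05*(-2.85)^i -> [2.05, -5.84, 16.65, -47.46, 135.25]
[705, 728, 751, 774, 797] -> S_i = 705 + 23*i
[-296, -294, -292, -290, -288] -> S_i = -296 + 2*i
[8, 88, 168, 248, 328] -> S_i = 8 + 80*i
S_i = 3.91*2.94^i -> [3.91, 11.5, 33.8, 99.36, 292.12]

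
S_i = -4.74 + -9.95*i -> [-4.74, -14.69, -24.64, -34.59, -44.54]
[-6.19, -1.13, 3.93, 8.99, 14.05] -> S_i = -6.19 + 5.06*i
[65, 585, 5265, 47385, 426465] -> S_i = 65*9^i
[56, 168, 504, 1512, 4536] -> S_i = 56*3^i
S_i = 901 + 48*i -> [901, 949, 997, 1045, 1093]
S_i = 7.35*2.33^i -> [7.35, 17.13, 39.9, 92.97, 216.63]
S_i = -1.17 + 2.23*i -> [-1.17, 1.06, 3.29, 5.52, 7.75]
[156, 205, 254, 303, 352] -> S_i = 156 + 49*i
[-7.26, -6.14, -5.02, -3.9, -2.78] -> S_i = -7.26 + 1.12*i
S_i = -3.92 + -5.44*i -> [-3.92, -9.36, -14.8, -20.24, -25.68]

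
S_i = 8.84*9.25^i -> [8.84, 81.77, 756.37, 6996.45, 64717.12]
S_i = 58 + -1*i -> [58, 57, 56, 55, 54]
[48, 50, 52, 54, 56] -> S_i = 48 + 2*i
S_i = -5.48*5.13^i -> [-5.48, -28.11, -144.22, -739.83, -3795.33]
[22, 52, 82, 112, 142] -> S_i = 22 + 30*i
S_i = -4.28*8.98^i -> [-4.28, -38.43, -345.14, -3099.37, -27832.3]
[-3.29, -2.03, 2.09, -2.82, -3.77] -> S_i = Random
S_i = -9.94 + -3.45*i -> [-9.94, -13.39, -16.84, -20.29, -23.74]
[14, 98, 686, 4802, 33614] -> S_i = 14*7^i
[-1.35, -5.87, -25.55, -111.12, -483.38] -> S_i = -1.35*4.35^i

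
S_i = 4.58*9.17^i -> [4.58, 42.0, 385.13, 3531.62, 32384.92]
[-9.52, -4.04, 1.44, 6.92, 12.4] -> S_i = -9.52 + 5.48*i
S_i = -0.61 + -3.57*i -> [-0.61, -4.18, -7.75, -11.32, -14.89]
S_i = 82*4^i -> [82, 328, 1312, 5248, 20992]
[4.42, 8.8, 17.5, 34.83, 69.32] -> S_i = 4.42*1.99^i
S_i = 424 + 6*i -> [424, 430, 436, 442, 448]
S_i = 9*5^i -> [9, 45, 225, 1125, 5625]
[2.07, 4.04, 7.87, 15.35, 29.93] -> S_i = 2.07*1.95^i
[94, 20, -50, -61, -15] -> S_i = Random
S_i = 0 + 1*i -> [0, 1, 2, 3, 4]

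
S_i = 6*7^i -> [6, 42, 294, 2058, 14406]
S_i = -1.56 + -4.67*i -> [-1.56, -6.23, -10.9, -15.57, -20.24]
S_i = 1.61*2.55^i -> [1.61, 4.11, 10.47, 26.7, 68.07]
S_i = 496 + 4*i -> [496, 500, 504, 508, 512]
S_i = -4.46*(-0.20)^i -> [-4.46, 0.89, -0.18, 0.04, -0.01]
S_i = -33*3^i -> [-33, -99, -297, -891, -2673]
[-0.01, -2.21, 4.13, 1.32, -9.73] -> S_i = Random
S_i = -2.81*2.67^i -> [-2.81, -7.5, -20.03, -53.49, -142.81]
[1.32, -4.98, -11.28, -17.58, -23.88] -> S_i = 1.32 + -6.30*i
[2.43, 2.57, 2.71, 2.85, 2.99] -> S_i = 2.43 + 0.14*i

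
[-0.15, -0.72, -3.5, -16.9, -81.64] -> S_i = -0.15*4.83^i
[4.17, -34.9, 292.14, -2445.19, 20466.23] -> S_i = 4.17*(-8.37)^i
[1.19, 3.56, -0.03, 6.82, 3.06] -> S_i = Random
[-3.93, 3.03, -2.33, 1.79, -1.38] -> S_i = -3.93*(-0.77)^i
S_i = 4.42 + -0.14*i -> [4.42, 4.28, 4.14, 4.0, 3.86]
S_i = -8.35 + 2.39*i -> [-8.35, -5.96, -3.57, -1.18, 1.21]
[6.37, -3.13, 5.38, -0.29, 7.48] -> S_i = Random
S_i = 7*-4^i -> [7, -28, 112, -448, 1792]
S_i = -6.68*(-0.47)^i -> [-6.68, 3.14, -1.48, 0.69, -0.33]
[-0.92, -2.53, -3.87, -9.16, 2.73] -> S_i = Random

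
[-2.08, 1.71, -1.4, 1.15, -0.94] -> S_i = -2.08*(-0.82)^i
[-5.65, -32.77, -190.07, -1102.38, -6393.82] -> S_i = -5.65*5.80^i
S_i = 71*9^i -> [71, 639, 5751, 51759, 465831]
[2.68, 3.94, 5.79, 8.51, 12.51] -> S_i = 2.68*1.47^i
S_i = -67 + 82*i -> [-67, 15, 97, 179, 261]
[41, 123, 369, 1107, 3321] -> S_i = 41*3^i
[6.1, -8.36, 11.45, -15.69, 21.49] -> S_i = 6.10*(-1.37)^i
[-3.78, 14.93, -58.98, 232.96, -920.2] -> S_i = -3.78*(-3.95)^i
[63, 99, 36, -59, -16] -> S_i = Random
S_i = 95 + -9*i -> [95, 86, 77, 68, 59]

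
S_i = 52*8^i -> [52, 416, 3328, 26624, 212992]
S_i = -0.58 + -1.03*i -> [-0.58, -1.61, -2.64, -3.67, -4.7]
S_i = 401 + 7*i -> [401, 408, 415, 422, 429]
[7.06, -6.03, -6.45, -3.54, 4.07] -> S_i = Random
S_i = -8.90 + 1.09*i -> [-8.9, -7.81, -6.72, -5.63, -4.54]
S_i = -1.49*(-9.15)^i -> [-1.49, 13.63, -124.75, 1141.43, -10444.09]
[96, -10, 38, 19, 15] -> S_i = Random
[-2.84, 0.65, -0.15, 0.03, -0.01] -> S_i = -2.84*(-0.23)^i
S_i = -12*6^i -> [-12, -72, -432, -2592, -15552]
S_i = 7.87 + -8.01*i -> [7.87, -0.14, -8.15, -16.16, -24.17]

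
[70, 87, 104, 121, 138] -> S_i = 70 + 17*i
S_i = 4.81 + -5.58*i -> [4.81, -0.77, -6.35, -11.93, -17.51]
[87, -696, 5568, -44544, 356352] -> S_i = 87*-8^i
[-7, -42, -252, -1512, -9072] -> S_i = -7*6^i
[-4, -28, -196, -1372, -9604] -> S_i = -4*7^i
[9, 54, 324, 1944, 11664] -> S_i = 9*6^i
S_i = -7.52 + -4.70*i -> [-7.52, -12.22, -16.92, -21.62, -26.32]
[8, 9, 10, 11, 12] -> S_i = 8 + 1*i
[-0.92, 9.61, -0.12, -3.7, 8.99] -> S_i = Random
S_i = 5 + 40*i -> [5, 45, 85, 125, 165]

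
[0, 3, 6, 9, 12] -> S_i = 0 + 3*i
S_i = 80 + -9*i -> [80, 71, 62, 53, 44]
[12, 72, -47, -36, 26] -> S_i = Random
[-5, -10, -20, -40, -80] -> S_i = -5*2^i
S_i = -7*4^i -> [-7, -28, -112, -448, -1792]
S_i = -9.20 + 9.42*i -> [-9.2, 0.22, 9.64, 19.06, 28.48]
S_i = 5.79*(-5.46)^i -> [5.79, -31.61, 172.61, -942.45, 5145.76]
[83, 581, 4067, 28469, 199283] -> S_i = 83*7^i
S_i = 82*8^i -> [82, 656, 5248, 41984, 335872]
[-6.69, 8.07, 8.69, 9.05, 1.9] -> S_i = Random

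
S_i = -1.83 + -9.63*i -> [-1.83, -11.46, -21.09, -30.72, -40.35]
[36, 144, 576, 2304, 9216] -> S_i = 36*4^i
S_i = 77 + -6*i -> [77, 71, 65, 59, 53]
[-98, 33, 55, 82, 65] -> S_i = Random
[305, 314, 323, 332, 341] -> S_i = 305 + 9*i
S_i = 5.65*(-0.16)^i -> [5.65, -0.9, 0.14, -0.02, 0.0]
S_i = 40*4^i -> [40, 160, 640, 2560, 10240]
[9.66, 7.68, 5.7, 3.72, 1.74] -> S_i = 9.66 + -1.98*i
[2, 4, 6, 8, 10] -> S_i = 2 + 2*i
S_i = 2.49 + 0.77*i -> [2.49, 3.26, 4.03, 4.8, 5.57]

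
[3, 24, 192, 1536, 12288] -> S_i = 3*8^i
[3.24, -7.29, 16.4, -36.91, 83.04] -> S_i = 3.24*(-2.25)^i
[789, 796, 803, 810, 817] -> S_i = 789 + 7*i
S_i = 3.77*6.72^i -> [3.77, 25.33, 170.25, 1144.06, 7688.09]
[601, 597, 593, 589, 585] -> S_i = 601 + -4*i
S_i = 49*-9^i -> [49, -441, 3969, -35721, 321489]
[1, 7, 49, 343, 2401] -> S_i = 1*7^i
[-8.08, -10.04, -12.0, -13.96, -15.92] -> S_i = -8.08 + -1.96*i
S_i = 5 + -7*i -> [5, -2, -9, -16, -23]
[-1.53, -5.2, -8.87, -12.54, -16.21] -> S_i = -1.53 + -3.67*i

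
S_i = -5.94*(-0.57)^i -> [-5.94, 3.39, -1.93, 1.1, -0.63]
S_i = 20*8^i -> [20, 160, 1280, 10240, 81920]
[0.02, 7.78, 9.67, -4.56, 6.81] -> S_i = Random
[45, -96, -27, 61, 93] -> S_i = Random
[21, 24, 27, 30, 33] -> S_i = 21 + 3*i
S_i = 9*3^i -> [9, 27, 81, 243, 729]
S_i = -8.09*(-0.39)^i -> [-8.09, 3.16, -1.23, 0.48, -0.19]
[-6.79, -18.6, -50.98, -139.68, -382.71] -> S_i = -6.79*2.74^i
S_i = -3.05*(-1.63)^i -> [-3.05, 4.97, -8.1, 13.21, -21.53]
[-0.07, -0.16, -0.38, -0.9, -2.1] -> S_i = -0.07*2.34^i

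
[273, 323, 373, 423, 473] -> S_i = 273 + 50*i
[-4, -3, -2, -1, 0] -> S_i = -4 + 1*i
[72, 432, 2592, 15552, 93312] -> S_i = 72*6^i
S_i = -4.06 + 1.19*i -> [-4.06, -2.87, -1.68, -0.49, 0.7]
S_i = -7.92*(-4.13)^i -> [-7.92, 32.71, -135.09, 557.92, -2304.23]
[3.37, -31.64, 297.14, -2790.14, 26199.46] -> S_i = 3.37*(-9.39)^i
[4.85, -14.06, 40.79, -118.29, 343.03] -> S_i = 4.85*(-2.90)^i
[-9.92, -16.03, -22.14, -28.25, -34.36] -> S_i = -9.92 + -6.11*i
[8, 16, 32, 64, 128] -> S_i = 8*2^i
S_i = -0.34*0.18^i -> [-0.34, -0.06, -0.01, -0.0, -0.0]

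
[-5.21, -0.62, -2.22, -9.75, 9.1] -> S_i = Random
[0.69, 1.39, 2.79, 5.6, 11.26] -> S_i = 0.69*2.01^i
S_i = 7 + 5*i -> [7, 12, 17, 22, 27]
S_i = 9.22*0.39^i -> [9.22, 3.6, 1.4, 0.55, 0.21]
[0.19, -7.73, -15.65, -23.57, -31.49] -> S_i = 0.19 + -7.92*i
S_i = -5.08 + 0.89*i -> [-5.08, -4.19, -3.3, -2.41, -1.52]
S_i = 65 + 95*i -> [65, 160, 255, 350, 445]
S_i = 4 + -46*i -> [4, -42, -88, -134, -180]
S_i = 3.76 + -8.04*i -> [3.76, -4.28, -12.32, -20.36, -28.4]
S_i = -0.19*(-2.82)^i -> [-0.19, 0.54, -1.51, 4.26, -12.02]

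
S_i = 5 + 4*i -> [5, 9, 13, 17, 21]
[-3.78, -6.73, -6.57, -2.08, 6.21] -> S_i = Random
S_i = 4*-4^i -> [4, -16, 64, -256, 1024]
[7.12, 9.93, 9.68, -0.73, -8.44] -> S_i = Random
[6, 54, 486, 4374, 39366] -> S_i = 6*9^i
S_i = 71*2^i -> [71, 142, 284, 568, 1136]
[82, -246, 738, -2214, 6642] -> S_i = 82*-3^i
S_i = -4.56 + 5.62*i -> [-4.56, 1.06, 6.68, 12.3, 17.92]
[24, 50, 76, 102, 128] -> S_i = 24 + 26*i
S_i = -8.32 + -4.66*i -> [-8.32, -12.98, -17.64, -22.3, -26.96]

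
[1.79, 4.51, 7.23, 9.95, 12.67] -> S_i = 1.79 + 2.72*i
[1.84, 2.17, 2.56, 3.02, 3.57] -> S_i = 1.84*1.18^i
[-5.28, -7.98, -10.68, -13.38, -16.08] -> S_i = -5.28 + -2.70*i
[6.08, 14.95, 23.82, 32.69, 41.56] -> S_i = 6.08 + 8.87*i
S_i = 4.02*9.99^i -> [4.02, 40.16, 401.2, 4007.95, 40039.44]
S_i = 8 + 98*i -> [8, 106, 204, 302, 400]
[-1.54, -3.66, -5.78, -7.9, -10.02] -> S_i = -1.54 + -2.12*i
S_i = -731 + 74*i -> [-731, -657, -583, -509, -435]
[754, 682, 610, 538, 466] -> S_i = 754 + -72*i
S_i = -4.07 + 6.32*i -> [-4.07, 2.25, 8.57, 14.89, 21.21]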